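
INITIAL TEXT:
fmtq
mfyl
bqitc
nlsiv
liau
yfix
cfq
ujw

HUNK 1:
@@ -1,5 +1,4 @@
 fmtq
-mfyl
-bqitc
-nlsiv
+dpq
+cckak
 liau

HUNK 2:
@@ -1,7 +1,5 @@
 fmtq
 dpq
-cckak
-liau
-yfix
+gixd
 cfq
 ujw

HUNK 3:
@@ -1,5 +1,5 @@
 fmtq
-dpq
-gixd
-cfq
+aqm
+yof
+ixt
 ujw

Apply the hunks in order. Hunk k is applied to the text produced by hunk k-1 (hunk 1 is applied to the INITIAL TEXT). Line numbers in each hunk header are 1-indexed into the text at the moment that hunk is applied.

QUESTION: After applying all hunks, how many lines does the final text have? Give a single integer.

Answer: 5

Derivation:
Hunk 1: at line 1 remove [mfyl,bqitc,nlsiv] add [dpq,cckak] -> 7 lines: fmtq dpq cckak liau yfix cfq ujw
Hunk 2: at line 1 remove [cckak,liau,yfix] add [gixd] -> 5 lines: fmtq dpq gixd cfq ujw
Hunk 3: at line 1 remove [dpq,gixd,cfq] add [aqm,yof,ixt] -> 5 lines: fmtq aqm yof ixt ujw
Final line count: 5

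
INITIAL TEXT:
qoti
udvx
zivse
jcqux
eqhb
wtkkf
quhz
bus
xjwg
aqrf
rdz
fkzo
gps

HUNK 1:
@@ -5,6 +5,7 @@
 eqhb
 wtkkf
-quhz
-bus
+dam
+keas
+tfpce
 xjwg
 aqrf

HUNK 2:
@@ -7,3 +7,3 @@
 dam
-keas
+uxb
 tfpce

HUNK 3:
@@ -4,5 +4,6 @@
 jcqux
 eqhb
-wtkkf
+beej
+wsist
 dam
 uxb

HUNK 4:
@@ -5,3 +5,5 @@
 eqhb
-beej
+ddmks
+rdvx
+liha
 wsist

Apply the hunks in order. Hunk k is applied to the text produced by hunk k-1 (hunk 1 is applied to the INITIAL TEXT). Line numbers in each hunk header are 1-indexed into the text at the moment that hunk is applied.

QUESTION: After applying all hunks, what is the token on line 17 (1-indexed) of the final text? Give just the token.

Hunk 1: at line 5 remove [quhz,bus] add [dam,keas,tfpce] -> 14 lines: qoti udvx zivse jcqux eqhb wtkkf dam keas tfpce xjwg aqrf rdz fkzo gps
Hunk 2: at line 7 remove [keas] add [uxb] -> 14 lines: qoti udvx zivse jcqux eqhb wtkkf dam uxb tfpce xjwg aqrf rdz fkzo gps
Hunk 3: at line 4 remove [wtkkf] add [beej,wsist] -> 15 lines: qoti udvx zivse jcqux eqhb beej wsist dam uxb tfpce xjwg aqrf rdz fkzo gps
Hunk 4: at line 5 remove [beej] add [ddmks,rdvx,liha] -> 17 lines: qoti udvx zivse jcqux eqhb ddmks rdvx liha wsist dam uxb tfpce xjwg aqrf rdz fkzo gps
Final line 17: gps

Answer: gps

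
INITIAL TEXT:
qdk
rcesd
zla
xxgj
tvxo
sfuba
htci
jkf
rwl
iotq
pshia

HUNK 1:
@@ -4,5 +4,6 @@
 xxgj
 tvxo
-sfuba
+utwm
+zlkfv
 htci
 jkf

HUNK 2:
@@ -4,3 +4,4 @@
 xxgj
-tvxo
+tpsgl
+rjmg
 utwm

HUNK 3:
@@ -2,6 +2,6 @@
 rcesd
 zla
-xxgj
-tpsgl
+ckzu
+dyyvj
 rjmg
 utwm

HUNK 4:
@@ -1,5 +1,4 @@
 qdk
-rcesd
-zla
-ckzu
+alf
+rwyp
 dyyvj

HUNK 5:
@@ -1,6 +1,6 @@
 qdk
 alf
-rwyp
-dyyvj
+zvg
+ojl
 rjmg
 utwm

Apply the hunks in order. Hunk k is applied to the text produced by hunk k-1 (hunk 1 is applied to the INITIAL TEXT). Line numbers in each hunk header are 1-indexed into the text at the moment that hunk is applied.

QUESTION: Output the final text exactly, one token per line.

Hunk 1: at line 4 remove [sfuba] add [utwm,zlkfv] -> 12 lines: qdk rcesd zla xxgj tvxo utwm zlkfv htci jkf rwl iotq pshia
Hunk 2: at line 4 remove [tvxo] add [tpsgl,rjmg] -> 13 lines: qdk rcesd zla xxgj tpsgl rjmg utwm zlkfv htci jkf rwl iotq pshia
Hunk 3: at line 2 remove [xxgj,tpsgl] add [ckzu,dyyvj] -> 13 lines: qdk rcesd zla ckzu dyyvj rjmg utwm zlkfv htci jkf rwl iotq pshia
Hunk 4: at line 1 remove [rcesd,zla,ckzu] add [alf,rwyp] -> 12 lines: qdk alf rwyp dyyvj rjmg utwm zlkfv htci jkf rwl iotq pshia
Hunk 5: at line 1 remove [rwyp,dyyvj] add [zvg,ojl] -> 12 lines: qdk alf zvg ojl rjmg utwm zlkfv htci jkf rwl iotq pshia

Answer: qdk
alf
zvg
ojl
rjmg
utwm
zlkfv
htci
jkf
rwl
iotq
pshia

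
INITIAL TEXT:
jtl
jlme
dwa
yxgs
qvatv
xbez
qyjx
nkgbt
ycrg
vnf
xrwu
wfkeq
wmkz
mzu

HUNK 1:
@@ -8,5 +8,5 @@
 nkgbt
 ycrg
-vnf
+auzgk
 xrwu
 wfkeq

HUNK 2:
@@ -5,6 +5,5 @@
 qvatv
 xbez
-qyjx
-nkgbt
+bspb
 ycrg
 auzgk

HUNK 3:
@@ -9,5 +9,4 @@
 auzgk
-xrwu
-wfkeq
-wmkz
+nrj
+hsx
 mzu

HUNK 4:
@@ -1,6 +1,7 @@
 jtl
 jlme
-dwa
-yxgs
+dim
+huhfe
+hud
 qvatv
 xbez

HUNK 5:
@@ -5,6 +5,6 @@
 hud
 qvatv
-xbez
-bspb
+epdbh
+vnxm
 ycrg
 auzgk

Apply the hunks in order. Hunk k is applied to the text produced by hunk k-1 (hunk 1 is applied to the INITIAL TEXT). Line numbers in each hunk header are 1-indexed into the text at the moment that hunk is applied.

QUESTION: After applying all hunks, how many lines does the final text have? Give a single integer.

Hunk 1: at line 8 remove [vnf] add [auzgk] -> 14 lines: jtl jlme dwa yxgs qvatv xbez qyjx nkgbt ycrg auzgk xrwu wfkeq wmkz mzu
Hunk 2: at line 5 remove [qyjx,nkgbt] add [bspb] -> 13 lines: jtl jlme dwa yxgs qvatv xbez bspb ycrg auzgk xrwu wfkeq wmkz mzu
Hunk 3: at line 9 remove [xrwu,wfkeq,wmkz] add [nrj,hsx] -> 12 lines: jtl jlme dwa yxgs qvatv xbez bspb ycrg auzgk nrj hsx mzu
Hunk 4: at line 1 remove [dwa,yxgs] add [dim,huhfe,hud] -> 13 lines: jtl jlme dim huhfe hud qvatv xbez bspb ycrg auzgk nrj hsx mzu
Hunk 5: at line 5 remove [xbez,bspb] add [epdbh,vnxm] -> 13 lines: jtl jlme dim huhfe hud qvatv epdbh vnxm ycrg auzgk nrj hsx mzu
Final line count: 13

Answer: 13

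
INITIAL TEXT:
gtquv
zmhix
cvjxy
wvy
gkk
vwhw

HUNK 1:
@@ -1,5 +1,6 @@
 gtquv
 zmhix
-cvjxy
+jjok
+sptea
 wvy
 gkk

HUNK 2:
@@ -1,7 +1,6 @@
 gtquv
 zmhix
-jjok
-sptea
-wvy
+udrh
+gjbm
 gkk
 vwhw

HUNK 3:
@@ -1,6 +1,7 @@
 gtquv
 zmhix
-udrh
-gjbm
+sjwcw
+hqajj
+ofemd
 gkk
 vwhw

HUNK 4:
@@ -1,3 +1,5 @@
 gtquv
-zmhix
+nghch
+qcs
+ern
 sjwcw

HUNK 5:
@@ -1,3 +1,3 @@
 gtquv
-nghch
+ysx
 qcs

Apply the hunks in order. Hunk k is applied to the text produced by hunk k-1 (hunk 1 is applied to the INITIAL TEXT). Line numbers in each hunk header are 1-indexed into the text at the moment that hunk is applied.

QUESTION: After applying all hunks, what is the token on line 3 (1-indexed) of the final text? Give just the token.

Hunk 1: at line 1 remove [cvjxy] add [jjok,sptea] -> 7 lines: gtquv zmhix jjok sptea wvy gkk vwhw
Hunk 2: at line 1 remove [jjok,sptea,wvy] add [udrh,gjbm] -> 6 lines: gtquv zmhix udrh gjbm gkk vwhw
Hunk 3: at line 1 remove [udrh,gjbm] add [sjwcw,hqajj,ofemd] -> 7 lines: gtquv zmhix sjwcw hqajj ofemd gkk vwhw
Hunk 4: at line 1 remove [zmhix] add [nghch,qcs,ern] -> 9 lines: gtquv nghch qcs ern sjwcw hqajj ofemd gkk vwhw
Hunk 5: at line 1 remove [nghch] add [ysx] -> 9 lines: gtquv ysx qcs ern sjwcw hqajj ofemd gkk vwhw
Final line 3: qcs

Answer: qcs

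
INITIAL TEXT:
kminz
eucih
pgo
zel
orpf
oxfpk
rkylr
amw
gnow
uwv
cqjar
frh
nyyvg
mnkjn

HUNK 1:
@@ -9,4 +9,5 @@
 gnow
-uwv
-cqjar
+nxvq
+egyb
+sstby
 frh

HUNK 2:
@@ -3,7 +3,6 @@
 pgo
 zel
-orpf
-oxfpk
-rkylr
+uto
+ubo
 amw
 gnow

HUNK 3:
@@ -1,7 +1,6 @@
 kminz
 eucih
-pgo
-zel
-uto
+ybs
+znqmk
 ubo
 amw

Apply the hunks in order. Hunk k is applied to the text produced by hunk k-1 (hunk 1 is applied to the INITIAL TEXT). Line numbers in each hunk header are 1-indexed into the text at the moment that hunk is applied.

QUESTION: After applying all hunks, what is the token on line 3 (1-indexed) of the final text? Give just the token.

Answer: ybs

Derivation:
Hunk 1: at line 9 remove [uwv,cqjar] add [nxvq,egyb,sstby] -> 15 lines: kminz eucih pgo zel orpf oxfpk rkylr amw gnow nxvq egyb sstby frh nyyvg mnkjn
Hunk 2: at line 3 remove [orpf,oxfpk,rkylr] add [uto,ubo] -> 14 lines: kminz eucih pgo zel uto ubo amw gnow nxvq egyb sstby frh nyyvg mnkjn
Hunk 3: at line 1 remove [pgo,zel,uto] add [ybs,znqmk] -> 13 lines: kminz eucih ybs znqmk ubo amw gnow nxvq egyb sstby frh nyyvg mnkjn
Final line 3: ybs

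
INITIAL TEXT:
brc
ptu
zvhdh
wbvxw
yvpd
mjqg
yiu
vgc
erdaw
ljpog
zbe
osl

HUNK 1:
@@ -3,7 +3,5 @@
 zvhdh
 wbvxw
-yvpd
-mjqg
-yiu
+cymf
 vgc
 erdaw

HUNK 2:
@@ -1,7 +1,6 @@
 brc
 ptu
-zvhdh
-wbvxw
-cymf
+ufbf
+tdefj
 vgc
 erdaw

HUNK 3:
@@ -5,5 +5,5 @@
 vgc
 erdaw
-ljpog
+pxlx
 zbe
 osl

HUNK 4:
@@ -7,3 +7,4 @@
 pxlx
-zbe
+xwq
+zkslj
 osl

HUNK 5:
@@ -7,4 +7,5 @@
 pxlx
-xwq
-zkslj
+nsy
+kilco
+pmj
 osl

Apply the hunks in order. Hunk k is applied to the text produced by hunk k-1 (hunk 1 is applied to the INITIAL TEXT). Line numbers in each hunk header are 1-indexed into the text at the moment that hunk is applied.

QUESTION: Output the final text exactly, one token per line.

Hunk 1: at line 3 remove [yvpd,mjqg,yiu] add [cymf] -> 10 lines: brc ptu zvhdh wbvxw cymf vgc erdaw ljpog zbe osl
Hunk 2: at line 1 remove [zvhdh,wbvxw,cymf] add [ufbf,tdefj] -> 9 lines: brc ptu ufbf tdefj vgc erdaw ljpog zbe osl
Hunk 3: at line 5 remove [ljpog] add [pxlx] -> 9 lines: brc ptu ufbf tdefj vgc erdaw pxlx zbe osl
Hunk 4: at line 7 remove [zbe] add [xwq,zkslj] -> 10 lines: brc ptu ufbf tdefj vgc erdaw pxlx xwq zkslj osl
Hunk 5: at line 7 remove [xwq,zkslj] add [nsy,kilco,pmj] -> 11 lines: brc ptu ufbf tdefj vgc erdaw pxlx nsy kilco pmj osl

Answer: brc
ptu
ufbf
tdefj
vgc
erdaw
pxlx
nsy
kilco
pmj
osl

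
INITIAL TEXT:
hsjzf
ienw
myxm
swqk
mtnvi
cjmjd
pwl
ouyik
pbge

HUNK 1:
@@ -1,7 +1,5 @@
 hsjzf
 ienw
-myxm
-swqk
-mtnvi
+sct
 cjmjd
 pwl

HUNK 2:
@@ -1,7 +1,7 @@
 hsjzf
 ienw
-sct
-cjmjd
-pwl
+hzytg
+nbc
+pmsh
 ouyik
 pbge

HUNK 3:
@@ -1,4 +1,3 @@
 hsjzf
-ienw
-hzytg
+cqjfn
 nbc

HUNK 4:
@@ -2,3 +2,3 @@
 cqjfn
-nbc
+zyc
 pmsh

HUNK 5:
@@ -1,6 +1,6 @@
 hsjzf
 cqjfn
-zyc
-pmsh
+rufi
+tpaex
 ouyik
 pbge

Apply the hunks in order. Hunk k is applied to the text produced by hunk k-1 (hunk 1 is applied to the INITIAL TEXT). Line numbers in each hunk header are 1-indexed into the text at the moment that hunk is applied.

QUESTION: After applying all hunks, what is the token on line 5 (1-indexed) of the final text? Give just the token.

Hunk 1: at line 1 remove [myxm,swqk,mtnvi] add [sct] -> 7 lines: hsjzf ienw sct cjmjd pwl ouyik pbge
Hunk 2: at line 1 remove [sct,cjmjd,pwl] add [hzytg,nbc,pmsh] -> 7 lines: hsjzf ienw hzytg nbc pmsh ouyik pbge
Hunk 3: at line 1 remove [ienw,hzytg] add [cqjfn] -> 6 lines: hsjzf cqjfn nbc pmsh ouyik pbge
Hunk 4: at line 2 remove [nbc] add [zyc] -> 6 lines: hsjzf cqjfn zyc pmsh ouyik pbge
Hunk 5: at line 1 remove [zyc,pmsh] add [rufi,tpaex] -> 6 lines: hsjzf cqjfn rufi tpaex ouyik pbge
Final line 5: ouyik

Answer: ouyik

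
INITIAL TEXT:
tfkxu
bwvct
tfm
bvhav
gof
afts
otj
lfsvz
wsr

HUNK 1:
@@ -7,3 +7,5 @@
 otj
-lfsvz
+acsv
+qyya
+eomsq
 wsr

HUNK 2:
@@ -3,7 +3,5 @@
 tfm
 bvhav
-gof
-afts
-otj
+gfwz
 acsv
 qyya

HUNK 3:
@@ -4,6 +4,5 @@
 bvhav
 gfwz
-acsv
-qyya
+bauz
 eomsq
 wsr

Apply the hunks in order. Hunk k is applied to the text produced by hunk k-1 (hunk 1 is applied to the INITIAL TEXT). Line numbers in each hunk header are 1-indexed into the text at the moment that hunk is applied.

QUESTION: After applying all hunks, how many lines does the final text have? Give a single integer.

Hunk 1: at line 7 remove [lfsvz] add [acsv,qyya,eomsq] -> 11 lines: tfkxu bwvct tfm bvhav gof afts otj acsv qyya eomsq wsr
Hunk 2: at line 3 remove [gof,afts,otj] add [gfwz] -> 9 lines: tfkxu bwvct tfm bvhav gfwz acsv qyya eomsq wsr
Hunk 3: at line 4 remove [acsv,qyya] add [bauz] -> 8 lines: tfkxu bwvct tfm bvhav gfwz bauz eomsq wsr
Final line count: 8

Answer: 8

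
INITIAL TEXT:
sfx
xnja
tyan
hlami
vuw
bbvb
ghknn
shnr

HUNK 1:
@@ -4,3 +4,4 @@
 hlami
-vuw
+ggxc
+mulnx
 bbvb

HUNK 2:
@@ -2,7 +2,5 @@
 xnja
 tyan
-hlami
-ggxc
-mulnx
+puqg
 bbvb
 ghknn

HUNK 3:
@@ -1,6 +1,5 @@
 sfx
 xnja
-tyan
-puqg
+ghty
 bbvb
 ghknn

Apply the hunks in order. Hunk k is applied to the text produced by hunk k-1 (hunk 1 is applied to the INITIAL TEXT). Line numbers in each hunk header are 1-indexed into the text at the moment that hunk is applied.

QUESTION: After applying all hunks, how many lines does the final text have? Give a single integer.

Answer: 6

Derivation:
Hunk 1: at line 4 remove [vuw] add [ggxc,mulnx] -> 9 lines: sfx xnja tyan hlami ggxc mulnx bbvb ghknn shnr
Hunk 2: at line 2 remove [hlami,ggxc,mulnx] add [puqg] -> 7 lines: sfx xnja tyan puqg bbvb ghknn shnr
Hunk 3: at line 1 remove [tyan,puqg] add [ghty] -> 6 lines: sfx xnja ghty bbvb ghknn shnr
Final line count: 6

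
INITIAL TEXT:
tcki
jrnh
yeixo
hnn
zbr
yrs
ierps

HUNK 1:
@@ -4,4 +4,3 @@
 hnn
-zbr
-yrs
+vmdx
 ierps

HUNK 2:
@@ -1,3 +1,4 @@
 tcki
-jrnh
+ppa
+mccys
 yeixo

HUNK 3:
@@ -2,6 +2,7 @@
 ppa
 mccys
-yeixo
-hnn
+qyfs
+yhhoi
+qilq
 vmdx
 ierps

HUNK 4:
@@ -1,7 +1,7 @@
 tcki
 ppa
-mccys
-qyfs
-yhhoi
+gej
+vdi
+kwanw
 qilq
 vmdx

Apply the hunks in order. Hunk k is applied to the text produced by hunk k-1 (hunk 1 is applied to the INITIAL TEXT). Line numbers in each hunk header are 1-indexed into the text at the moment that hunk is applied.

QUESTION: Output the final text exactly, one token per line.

Hunk 1: at line 4 remove [zbr,yrs] add [vmdx] -> 6 lines: tcki jrnh yeixo hnn vmdx ierps
Hunk 2: at line 1 remove [jrnh] add [ppa,mccys] -> 7 lines: tcki ppa mccys yeixo hnn vmdx ierps
Hunk 3: at line 2 remove [yeixo,hnn] add [qyfs,yhhoi,qilq] -> 8 lines: tcki ppa mccys qyfs yhhoi qilq vmdx ierps
Hunk 4: at line 1 remove [mccys,qyfs,yhhoi] add [gej,vdi,kwanw] -> 8 lines: tcki ppa gej vdi kwanw qilq vmdx ierps

Answer: tcki
ppa
gej
vdi
kwanw
qilq
vmdx
ierps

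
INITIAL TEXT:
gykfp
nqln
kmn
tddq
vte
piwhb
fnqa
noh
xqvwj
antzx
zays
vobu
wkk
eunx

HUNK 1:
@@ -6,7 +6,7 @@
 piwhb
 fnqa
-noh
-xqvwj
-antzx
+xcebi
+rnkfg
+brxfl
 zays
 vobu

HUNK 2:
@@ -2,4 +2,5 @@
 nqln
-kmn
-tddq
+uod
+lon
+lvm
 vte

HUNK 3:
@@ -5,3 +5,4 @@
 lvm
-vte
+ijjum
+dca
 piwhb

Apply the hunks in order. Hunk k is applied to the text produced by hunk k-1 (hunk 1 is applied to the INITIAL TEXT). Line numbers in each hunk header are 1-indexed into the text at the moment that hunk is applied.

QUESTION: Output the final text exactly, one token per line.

Answer: gykfp
nqln
uod
lon
lvm
ijjum
dca
piwhb
fnqa
xcebi
rnkfg
brxfl
zays
vobu
wkk
eunx

Derivation:
Hunk 1: at line 6 remove [noh,xqvwj,antzx] add [xcebi,rnkfg,brxfl] -> 14 lines: gykfp nqln kmn tddq vte piwhb fnqa xcebi rnkfg brxfl zays vobu wkk eunx
Hunk 2: at line 2 remove [kmn,tddq] add [uod,lon,lvm] -> 15 lines: gykfp nqln uod lon lvm vte piwhb fnqa xcebi rnkfg brxfl zays vobu wkk eunx
Hunk 3: at line 5 remove [vte] add [ijjum,dca] -> 16 lines: gykfp nqln uod lon lvm ijjum dca piwhb fnqa xcebi rnkfg brxfl zays vobu wkk eunx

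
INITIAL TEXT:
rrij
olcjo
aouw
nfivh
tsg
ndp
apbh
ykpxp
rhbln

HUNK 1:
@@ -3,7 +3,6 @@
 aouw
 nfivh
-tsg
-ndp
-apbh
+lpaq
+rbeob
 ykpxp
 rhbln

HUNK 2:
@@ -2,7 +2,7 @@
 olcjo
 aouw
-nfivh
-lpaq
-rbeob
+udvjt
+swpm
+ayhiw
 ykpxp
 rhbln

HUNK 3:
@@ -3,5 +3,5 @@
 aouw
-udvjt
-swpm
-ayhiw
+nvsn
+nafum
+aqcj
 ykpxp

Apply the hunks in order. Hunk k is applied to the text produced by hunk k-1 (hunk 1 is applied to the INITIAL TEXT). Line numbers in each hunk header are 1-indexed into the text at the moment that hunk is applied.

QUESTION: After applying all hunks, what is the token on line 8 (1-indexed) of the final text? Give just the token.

Answer: rhbln

Derivation:
Hunk 1: at line 3 remove [tsg,ndp,apbh] add [lpaq,rbeob] -> 8 lines: rrij olcjo aouw nfivh lpaq rbeob ykpxp rhbln
Hunk 2: at line 2 remove [nfivh,lpaq,rbeob] add [udvjt,swpm,ayhiw] -> 8 lines: rrij olcjo aouw udvjt swpm ayhiw ykpxp rhbln
Hunk 3: at line 3 remove [udvjt,swpm,ayhiw] add [nvsn,nafum,aqcj] -> 8 lines: rrij olcjo aouw nvsn nafum aqcj ykpxp rhbln
Final line 8: rhbln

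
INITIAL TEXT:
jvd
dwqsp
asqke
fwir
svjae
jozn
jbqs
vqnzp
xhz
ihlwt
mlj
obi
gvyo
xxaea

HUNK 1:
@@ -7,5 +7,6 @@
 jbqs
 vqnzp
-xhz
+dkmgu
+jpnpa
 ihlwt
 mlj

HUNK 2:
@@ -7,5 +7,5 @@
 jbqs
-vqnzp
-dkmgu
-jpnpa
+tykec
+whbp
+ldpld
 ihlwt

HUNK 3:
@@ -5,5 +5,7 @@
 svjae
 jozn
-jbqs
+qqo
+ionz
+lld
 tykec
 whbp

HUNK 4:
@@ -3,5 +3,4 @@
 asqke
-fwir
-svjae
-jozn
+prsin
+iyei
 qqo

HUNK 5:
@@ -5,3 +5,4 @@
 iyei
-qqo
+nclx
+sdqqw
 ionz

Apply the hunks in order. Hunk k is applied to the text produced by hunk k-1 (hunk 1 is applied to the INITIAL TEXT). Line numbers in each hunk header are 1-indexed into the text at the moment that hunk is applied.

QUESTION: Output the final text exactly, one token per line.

Answer: jvd
dwqsp
asqke
prsin
iyei
nclx
sdqqw
ionz
lld
tykec
whbp
ldpld
ihlwt
mlj
obi
gvyo
xxaea

Derivation:
Hunk 1: at line 7 remove [xhz] add [dkmgu,jpnpa] -> 15 lines: jvd dwqsp asqke fwir svjae jozn jbqs vqnzp dkmgu jpnpa ihlwt mlj obi gvyo xxaea
Hunk 2: at line 7 remove [vqnzp,dkmgu,jpnpa] add [tykec,whbp,ldpld] -> 15 lines: jvd dwqsp asqke fwir svjae jozn jbqs tykec whbp ldpld ihlwt mlj obi gvyo xxaea
Hunk 3: at line 5 remove [jbqs] add [qqo,ionz,lld] -> 17 lines: jvd dwqsp asqke fwir svjae jozn qqo ionz lld tykec whbp ldpld ihlwt mlj obi gvyo xxaea
Hunk 4: at line 3 remove [fwir,svjae,jozn] add [prsin,iyei] -> 16 lines: jvd dwqsp asqke prsin iyei qqo ionz lld tykec whbp ldpld ihlwt mlj obi gvyo xxaea
Hunk 5: at line 5 remove [qqo] add [nclx,sdqqw] -> 17 lines: jvd dwqsp asqke prsin iyei nclx sdqqw ionz lld tykec whbp ldpld ihlwt mlj obi gvyo xxaea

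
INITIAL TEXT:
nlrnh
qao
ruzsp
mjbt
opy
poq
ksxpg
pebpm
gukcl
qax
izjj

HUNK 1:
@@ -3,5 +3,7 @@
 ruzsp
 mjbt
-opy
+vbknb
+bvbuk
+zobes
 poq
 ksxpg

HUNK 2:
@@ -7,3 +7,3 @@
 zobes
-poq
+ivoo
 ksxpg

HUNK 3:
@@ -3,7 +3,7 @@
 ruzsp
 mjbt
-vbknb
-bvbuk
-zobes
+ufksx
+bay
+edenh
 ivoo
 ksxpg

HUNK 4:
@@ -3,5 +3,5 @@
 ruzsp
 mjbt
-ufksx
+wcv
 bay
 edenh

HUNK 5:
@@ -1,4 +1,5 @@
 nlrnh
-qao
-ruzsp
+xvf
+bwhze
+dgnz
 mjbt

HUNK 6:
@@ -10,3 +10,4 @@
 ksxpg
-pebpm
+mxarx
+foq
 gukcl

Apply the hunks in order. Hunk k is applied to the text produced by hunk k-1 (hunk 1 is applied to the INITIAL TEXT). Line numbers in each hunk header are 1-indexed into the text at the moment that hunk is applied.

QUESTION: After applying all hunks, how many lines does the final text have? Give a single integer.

Answer: 15

Derivation:
Hunk 1: at line 3 remove [opy] add [vbknb,bvbuk,zobes] -> 13 lines: nlrnh qao ruzsp mjbt vbknb bvbuk zobes poq ksxpg pebpm gukcl qax izjj
Hunk 2: at line 7 remove [poq] add [ivoo] -> 13 lines: nlrnh qao ruzsp mjbt vbknb bvbuk zobes ivoo ksxpg pebpm gukcl qax izjj
Hunk 3: at line 3 remove [vbknb,bvbuk,zobes] add [ufksx,bay,edenh] -> 13 lines: nlrnh qao ruzsp mjbt ufksx bay edenh ivoo ksxpg pebpm gukcl qax izjj
Hunk 4: at line 3 remove [ufksx] add [wcv] -> 13 lines: nlrnh qao ruzsp mjbt wcv bay edenh ivoo ksxpg pebpm gukcl qax izjj
Hunk 5: at line 1 remove [qao,ruzsp] add [xvf,bwhze,dgnz] -> 14 lines: nlrnh xvf bwhze dgnz mjbt wcv bay edenh ivoo ksxpg pebpm gukcl qax izjj
Hunk 6: at line 10 remove [pebpm] add [mxarx,foq] -> 15 lines: nlrnh xvf bwhze dgnz mjbt wcv bay edenh ivoo ksxpg mxarx foq gukcl qax izjj
Final line count: 15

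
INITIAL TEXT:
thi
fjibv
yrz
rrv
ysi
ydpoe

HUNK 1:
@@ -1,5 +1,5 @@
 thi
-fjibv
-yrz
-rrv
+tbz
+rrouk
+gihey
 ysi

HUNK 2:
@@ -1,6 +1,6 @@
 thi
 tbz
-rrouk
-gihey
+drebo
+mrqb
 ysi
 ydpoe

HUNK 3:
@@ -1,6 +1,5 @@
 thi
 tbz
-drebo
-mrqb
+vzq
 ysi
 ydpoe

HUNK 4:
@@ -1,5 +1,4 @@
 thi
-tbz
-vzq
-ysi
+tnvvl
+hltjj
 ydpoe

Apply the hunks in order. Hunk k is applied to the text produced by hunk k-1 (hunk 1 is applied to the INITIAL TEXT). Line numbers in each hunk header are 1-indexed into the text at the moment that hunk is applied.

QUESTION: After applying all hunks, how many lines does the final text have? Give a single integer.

Hunk 1: at line 1 remove [fjibv,yrz,rrv] add [tbz,rrouk,gihey] -> 6 lines: thi tbz rrouk gihey ysi ydpoe
Hunk 2: at line 1 remove [rrouk,gihey] add [drebo,mrqb] -> 6 lines: thi tbz drebo mrqb ysi ydpoe
Hunk 3: at line 1 remove [drebo,mrqb] add [vzq] -> 5 lines: thi tbz vzq ysi ydpoe
Hunk 4: at line 1 remove [tbz,vzq,ysi] add [tnvvl,hltjj] -> 4 lines: thi tnvvl hltjj ydpoe
Final line count: 4

Answer: 4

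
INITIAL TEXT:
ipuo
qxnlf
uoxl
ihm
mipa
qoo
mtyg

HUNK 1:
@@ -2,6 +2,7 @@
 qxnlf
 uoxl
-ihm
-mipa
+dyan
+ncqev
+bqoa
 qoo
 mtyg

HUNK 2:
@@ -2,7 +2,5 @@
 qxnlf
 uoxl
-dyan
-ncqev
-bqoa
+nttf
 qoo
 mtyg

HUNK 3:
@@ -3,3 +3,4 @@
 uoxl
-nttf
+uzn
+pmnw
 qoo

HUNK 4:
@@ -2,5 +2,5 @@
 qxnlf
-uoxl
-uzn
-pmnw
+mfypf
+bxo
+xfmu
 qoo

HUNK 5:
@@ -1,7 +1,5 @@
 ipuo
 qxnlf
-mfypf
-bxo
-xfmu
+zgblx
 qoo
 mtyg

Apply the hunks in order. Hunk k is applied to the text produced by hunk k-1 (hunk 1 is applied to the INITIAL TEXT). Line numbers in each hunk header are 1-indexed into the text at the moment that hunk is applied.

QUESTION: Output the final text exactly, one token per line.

Answer: ipuo
qxnlf
zgblx
qoo
mtyg

Derivation:
Hunk 1: at line 2 remove [ihm,mipa] add [dyan,ncqev,bqoa] -> 8 lines: ipuo qxnlf uoxl dyan ncqev bqoa qoo mtyg
Hunk 2: at line 2 remove [dyan,ncqev,bqoa] add [nttf] -> 6 lines: ipuo qxnlf uoxl nttf qoo mtyg
Hunk 3: at line 3 remove [nttf] add [uzn,pmnw] -> 7 lines: ipuo qxnlf uoxl uzn pmnw qoo mtyg
Hunk 4: at line 2 remove [uoxl,uzn,pmnw] add [mfypf,bxo,xfmu] -> 7 lines: ipuo qxnlf mfypf bxo xfmu qoo mtyg
Hunk 5: at line 1 remove [mfypf,bxo,xfmu] add [zgblx] -> 5 lines: ipuo qxnlf zgblx qoo mtyg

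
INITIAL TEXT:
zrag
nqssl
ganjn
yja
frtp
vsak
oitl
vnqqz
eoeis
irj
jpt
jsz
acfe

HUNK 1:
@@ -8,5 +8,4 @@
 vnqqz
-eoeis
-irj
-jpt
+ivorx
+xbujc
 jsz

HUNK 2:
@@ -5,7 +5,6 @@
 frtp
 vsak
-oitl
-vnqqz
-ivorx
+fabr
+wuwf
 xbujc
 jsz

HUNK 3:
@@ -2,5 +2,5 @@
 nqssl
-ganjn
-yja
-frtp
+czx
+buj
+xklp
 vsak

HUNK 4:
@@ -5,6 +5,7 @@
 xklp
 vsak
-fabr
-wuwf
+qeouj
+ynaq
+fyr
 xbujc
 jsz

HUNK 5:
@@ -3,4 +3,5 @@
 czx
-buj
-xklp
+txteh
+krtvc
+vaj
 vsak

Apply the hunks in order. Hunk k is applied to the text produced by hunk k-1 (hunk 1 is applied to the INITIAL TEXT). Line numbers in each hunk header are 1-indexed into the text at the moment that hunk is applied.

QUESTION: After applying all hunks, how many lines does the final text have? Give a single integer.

Hunk 1: at line 8 remove [eoeis,irj,jpt] add [ivorx,xbujc] -> 12 lines: zrag nqssl ganjn yja frtp vsak oitl vnqqz ivorx xbujc jsz acfe
Hunk 2: at line 5 remove [oitl,vnqqz,ivorx] add [fabr,wuwf] -> 11 lines: zrag nqssl ganjn yja frtp vsak fabr wuwf xbujc jsz acfe
Hunk 3: at line 2 remove [ganjn,yja,frtp] add [czx,buj,xklp] -> 11 lines: zrag nqssl czx buj xklp vsak fabr wuwf xbujc jsz acfe
Hunk 4: at line 5 remove [fabr,wuwf] add [qeouj,ynaq,fyr] -> 12 lines: zrag nqssl czx buj xklp vsak qeouj ynaq fyr xbujc jsz acfe
Hunk 5: at line 3 remove [buj,xklp] add [txteh,krtvc,vaj] -> 13 lines: zrag nqssl czx txteh krtvc vaj vsak qeouj ynaq fyr xbujc jsz acfe
Final line count: 13

Answer: 13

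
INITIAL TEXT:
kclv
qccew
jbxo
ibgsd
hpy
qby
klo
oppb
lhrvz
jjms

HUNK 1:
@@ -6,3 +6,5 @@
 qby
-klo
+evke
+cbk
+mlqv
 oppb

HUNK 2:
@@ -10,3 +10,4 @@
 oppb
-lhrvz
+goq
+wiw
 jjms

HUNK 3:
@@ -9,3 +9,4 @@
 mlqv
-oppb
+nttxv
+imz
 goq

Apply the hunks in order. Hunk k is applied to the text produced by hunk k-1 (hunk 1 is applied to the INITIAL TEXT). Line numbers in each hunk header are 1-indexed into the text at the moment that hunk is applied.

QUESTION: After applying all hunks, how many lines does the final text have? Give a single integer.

Answer: 14

Derivation:
Hunk 1: at line 6 remove [klo] add [evke,cbk,mlqv] -> 12 lines: kclv qccew jbxo ibgsd hpy qby evke cbk mlqv oppb lhrvz jjms
Hunk 2: at line 10 remove [lhrvz] add [goq,wiw] -> 13 lines: kclv qccew jbxo ibgsd hpy qby evke cbk mlqv oppb goq wiw jjms
Hunk 3: at line 9 remove [oppb] add [nttxv,imz] -> 14 lines: kclv qccew jbxo ibgsd hpy qby evke cbk mlqv nttxv imz goq wiw jjms
Final line count: 14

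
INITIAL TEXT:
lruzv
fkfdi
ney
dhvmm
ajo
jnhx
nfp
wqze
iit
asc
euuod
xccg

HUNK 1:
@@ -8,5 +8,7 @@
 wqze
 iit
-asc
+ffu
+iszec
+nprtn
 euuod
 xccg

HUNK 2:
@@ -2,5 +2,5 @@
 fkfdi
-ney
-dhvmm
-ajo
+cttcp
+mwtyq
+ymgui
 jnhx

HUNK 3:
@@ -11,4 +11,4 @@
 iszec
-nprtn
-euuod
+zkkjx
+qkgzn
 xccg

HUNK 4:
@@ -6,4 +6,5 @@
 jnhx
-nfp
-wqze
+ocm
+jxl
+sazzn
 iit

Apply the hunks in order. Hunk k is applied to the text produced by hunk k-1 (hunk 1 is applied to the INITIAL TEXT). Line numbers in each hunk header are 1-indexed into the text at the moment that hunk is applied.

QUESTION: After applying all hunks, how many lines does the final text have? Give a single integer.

Hunk 1: at line 8 remove [asc] add [ffu,iszec,nprtn] -> 14 lines: lruzv fkfdi ney dhvmm ajo jnhx nfp wqze iit ffu iszec nprtn euuod xccg
Hunk 2: at line 2 remove [ney,dhvmm,ajo] add [cttcp,mwtyq,ymgui] -> 14 lines: lruzv fkfdi cttcp mwtyq ymgui jnhx nfp wqze iit ffu iszec nprtn euuod xccg
Hunk 3: at line 11 remove [nprtn,euuod] add [zkkjx,qkgzn] -> 14 lines: lruzv fkfdi cttcp mwtyq ymgui jnhx nfp wqze iit ffu iszec zkkjx qkgzn xccg
Hunk 4: at line 6 remove [nfp,wqze] add [ocm,jxl,sazzn] -> 15 lines: lruzv fkfdi cttcp mwtyq ymgui jnhx ocm jxl sazzn iit ffu iszec zkkjx qkgzn xccg
Final line count: 15

Answer: 15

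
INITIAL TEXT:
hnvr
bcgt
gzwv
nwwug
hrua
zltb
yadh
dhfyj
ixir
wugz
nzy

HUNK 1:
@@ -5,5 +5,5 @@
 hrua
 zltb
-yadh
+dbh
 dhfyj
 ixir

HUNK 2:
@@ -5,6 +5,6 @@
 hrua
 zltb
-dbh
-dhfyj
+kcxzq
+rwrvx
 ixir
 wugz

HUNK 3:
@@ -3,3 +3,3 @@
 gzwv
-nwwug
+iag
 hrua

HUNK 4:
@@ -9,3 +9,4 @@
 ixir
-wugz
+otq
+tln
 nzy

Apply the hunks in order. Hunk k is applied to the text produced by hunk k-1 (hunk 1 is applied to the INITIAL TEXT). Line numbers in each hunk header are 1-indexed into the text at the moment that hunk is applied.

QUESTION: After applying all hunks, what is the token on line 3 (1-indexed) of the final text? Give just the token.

Answer: gzwv

Derivation:
Hunk 1: at line 5 remove [yadh] add [dbh] -> 11 lines: hnvr bcgt gzwv nwwug hrua zltb dbh dhfyj ixir wugz nzy
Hunk 2: at line 5 remove [dbh,dhfyj] add [kcxzq,rwrvx] -> 11 lines: hnvr bcgt gzwv nwwug hrua zltb kcxzq rwrvx ixir wugz nzy
Hunk 3: at line 3 remove [nwwug] add [iag] -> 11 lines: hnvr bcgt gzwv iag hrua zltb kcxzq rwrvx ixir wugz nzy
Hunk 4: at line 9 remove [wugz] add [otq,tln] -> 12 lines: hnvr bcgt gzwv iag hrua zltb kcxzq rwrvx ixir otq tln nzy
Final line 3: gzwv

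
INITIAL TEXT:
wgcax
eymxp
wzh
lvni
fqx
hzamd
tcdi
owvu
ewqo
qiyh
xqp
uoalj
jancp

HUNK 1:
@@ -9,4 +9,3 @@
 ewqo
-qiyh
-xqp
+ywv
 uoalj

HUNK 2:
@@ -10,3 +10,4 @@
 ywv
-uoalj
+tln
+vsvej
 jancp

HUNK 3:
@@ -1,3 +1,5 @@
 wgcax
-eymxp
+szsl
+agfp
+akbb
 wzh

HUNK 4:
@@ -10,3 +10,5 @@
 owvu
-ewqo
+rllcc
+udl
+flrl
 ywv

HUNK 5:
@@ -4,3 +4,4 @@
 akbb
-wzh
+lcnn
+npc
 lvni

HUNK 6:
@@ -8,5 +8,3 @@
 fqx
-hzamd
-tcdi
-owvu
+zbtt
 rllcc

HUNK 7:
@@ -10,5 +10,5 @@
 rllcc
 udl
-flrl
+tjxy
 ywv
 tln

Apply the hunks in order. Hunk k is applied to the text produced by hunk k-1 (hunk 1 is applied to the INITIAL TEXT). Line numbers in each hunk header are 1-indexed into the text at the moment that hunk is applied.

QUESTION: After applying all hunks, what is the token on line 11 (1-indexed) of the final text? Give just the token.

Hunk 1: at line 9 remove [qiyh,xqp] add [ywv] -> 12 lines: wgcax eymxp wzh lvni fqx hzamd tcdi owvu ewqo ywv uoalj jancp
Hunk 2: at line 10 remove [uoalj] add [tln,vsvej] -> 13 lines: wgcax eymxp wzh lvni fqx hzamd tcdi owvu ewqo ywv tln vsvej jancp
Hunk 3: at line 1 remove [eymxp] add [szsl,agfp,akbb] -> 15 lines: wgcax szsl agfp akbb wzh lvni fqx hzamd tcdi owvu ewqo ywv tln vsvej jancp
Hunk 4: at line 10 remove [ewqo] add [rllcc,udl,flrl] -> 17 lines: wgcax szsl agfp akbb wzh lvni fqx hzamd tcdi owvu rllcc udl flrl ywv tln vsvej jancp
Hunk 5: at line 4 remove [wzh] add [lcnn,npc] -> 18 lines: wgcax szsl agfp akbb lcnn npc lvni fqx hzamd tcdi owvu rllcc udl flrl ywv tln vsvej jancp
Hunk 6: at line 8 remove [hzamd,tcdi,owvu] add [zbtt] -> 16 lines: wgcax szsl agfp akbb lcnn npc lvni fqx zbtt rllcc udl flrl ywv tln vsvej jancp
Hunk 7: at line 10 remove [flrl] add [tjxy] -> 16 lines: wgcax szsl agfp akbb lcnn npc lvni fqx zbtt rllcc udl tjxy ywv tln vsvej jancp
Final line 11: udl

Answer: udl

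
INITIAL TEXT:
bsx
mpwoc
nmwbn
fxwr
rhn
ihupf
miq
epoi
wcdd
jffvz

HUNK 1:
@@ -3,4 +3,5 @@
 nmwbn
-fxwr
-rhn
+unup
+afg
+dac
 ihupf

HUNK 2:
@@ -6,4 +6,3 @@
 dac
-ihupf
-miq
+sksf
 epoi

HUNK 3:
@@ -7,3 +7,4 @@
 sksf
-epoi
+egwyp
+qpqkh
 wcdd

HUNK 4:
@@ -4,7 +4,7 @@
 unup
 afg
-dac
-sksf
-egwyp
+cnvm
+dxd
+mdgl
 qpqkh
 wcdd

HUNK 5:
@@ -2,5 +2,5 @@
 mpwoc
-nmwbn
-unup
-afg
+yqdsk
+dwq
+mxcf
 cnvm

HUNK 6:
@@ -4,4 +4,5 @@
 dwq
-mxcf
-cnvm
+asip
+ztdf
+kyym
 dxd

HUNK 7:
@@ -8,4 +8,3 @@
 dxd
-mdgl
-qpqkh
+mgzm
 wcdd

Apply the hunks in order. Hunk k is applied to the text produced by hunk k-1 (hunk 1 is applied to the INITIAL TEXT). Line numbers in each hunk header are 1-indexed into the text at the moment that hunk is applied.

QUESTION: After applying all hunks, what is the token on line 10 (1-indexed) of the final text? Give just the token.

Hunk 1: at line 3 remove [fxwr,rhn] add [unup,afg,dac] -> 11 lines: bsx mpwoc nmwbn unup afg dac ihupf miq epoi wcdd jffvz
Hunk 2: at line 6 remove [ihupf,miq] add [sksf] -> 10 lines: bsx mpwoc nmwbn unup afg dac sksf epoi wcdd jffvz
Hunk 3: at line 7 remove [epoi] add [egwyp,qpqkh] -> 11 lines: bsx mpwoc nmwbn unup afg dac sksf egwyp qpqkh wcdd jffvz
Hunk 4: at line 4 remove [dac,sksf,egwyp] add [cnvm,dxd,mdgl] -> 11 lines: bsx mpwoc nmwbn unup afg cnvm dxd mdgl qpqkh wcdd jffvz
Hunk 5: at line 2 remove [nmwbn,unup,afg] add [yqdsk,dwq,mxcf] -> 11 lines: bsx mpwoc yqdsk dwq mxcf cnvm dxd mdgl qpqkh wcdd jffvz
Hunk 6: at line 4 remove [mxcf,cnvm] add [asip,ztdf,kyym] -> 12 lines: bsx mpwoc yqdsk dwq asip ztdf kyym dxd mdgl qpqkh wcdd jffvz
Hunk 7: at line 8 remove [mdgl,qpqkh] add [mgzm] -> 11 lines: bsx mpwoc yqdsk dwq asip ztdf kyym dxd mgzm wcdd jffvz
Final line 10: wcdd

Answer: wcdd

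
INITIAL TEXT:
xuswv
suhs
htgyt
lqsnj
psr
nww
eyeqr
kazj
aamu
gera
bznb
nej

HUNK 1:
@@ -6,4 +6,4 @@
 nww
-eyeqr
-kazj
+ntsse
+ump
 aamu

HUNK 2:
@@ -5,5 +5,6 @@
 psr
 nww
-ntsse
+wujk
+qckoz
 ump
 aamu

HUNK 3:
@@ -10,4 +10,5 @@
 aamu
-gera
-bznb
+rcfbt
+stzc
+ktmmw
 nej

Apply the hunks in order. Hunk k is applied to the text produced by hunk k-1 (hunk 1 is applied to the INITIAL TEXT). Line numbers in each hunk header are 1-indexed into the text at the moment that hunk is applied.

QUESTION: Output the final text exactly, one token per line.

Hunk 1: at line 6 remove [eyeqr,kazj] add [ntsse,ump] -> 12 lines: xuswv suhs htgyt lqsnj psr nww ntsse ump aamu gera bznb nej
Hunk 2: at line 5 remove [ntsse] add [wujk,qckoz] -> 13 lines: xuswv suhs htgyt lqsnj psr nww wujk qckoz ump aamu gera bznb nej
Hunk 3: at line 10 remove [gera,bznb] add [rcfbt,stzc,ktmmw] -> 14 lines: xuswv suhs htgyt lqsnj psr nww wujk qckoz ump aamu rcfbt stzc ktmmw nej

Answer: xuswv
suhs
htgyt
lqsnj
psr
nww
wujk
qckoz
ump
aamu
rcfbt
stzc
ktmmw
nej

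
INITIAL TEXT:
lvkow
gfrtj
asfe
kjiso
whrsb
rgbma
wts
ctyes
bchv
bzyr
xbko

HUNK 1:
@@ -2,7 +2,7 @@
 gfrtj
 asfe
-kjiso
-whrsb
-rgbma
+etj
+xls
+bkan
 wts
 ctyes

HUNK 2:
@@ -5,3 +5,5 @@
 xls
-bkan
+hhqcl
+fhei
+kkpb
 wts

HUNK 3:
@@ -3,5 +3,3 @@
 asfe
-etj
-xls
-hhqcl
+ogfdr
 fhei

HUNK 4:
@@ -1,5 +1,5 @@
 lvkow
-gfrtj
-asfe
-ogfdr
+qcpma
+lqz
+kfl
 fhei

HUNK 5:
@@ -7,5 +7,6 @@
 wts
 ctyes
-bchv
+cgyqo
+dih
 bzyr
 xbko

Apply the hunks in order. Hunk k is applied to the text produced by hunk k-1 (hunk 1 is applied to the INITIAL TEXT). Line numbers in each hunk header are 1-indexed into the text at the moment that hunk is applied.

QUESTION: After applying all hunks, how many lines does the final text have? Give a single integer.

Answer: 12

Derivation:
Hunk 1: at line 2 remove [kjiso,whrsb,rgbma] add [etj,xls,bkan] -> 11 lines: lvkow gfrtj asfe etj xls bkan wts ctyes bchv bzyr xbko
Hunk 2: at line 5 remove [bkan] add [hhqcl,fhei,kkpb] -> 13 lines: lvkow gfrtj asfe etj xls hhqcl fhei kkpb wts ctyes bchv bzyr xbko
Hunk 3: at line 3 remove [etj,xls,hhqcl] add [ogfdr] -> 11 lines: lvkow gfrtj asfe ogfdr fhei kkpb wts ctyes bchv bzyr xbko
Hunk 4: at line 1 remove [gfrtj,asfe,ogfdr] add [qcpma,lqz,kfl] -> 11 lines: lvkow qcpma lqz kfl fhei kkpb wts ctyes bchv bzyr xbko
Hunk 5: at line 7 remove [bchv] add [cgyqo,dih] -> 12 lines: lvkow qcpma lqz kfl fhei kkpb wts ctyes cgyqo dih bzyr xbko
Final line count: 12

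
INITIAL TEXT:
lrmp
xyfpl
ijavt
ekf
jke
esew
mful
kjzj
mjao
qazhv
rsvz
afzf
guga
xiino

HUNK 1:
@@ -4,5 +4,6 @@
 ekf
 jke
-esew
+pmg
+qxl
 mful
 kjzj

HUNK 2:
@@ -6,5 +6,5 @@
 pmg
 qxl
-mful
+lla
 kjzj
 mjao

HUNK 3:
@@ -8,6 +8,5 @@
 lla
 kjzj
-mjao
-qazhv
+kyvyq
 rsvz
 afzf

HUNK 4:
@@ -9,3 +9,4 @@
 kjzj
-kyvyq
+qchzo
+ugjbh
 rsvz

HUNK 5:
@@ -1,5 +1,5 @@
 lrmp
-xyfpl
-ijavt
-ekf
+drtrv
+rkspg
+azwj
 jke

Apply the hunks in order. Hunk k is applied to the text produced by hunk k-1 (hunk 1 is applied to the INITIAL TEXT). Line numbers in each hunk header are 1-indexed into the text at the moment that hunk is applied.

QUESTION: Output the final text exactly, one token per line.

Answer: lrmp
drtrv
rkspg
azwj
jke
pmg
qxl
lla
kjzj
qchzo
ugjbh
rsvz
afzf
guga
xiino

Derivation:
Hunk 1: at line 4 remove [esew] add [pmg,qxl] -> 15 lines: lrmp xyfpl ijavt ekf jke pmg qxl mful kjzj mjao qazhv rsvz afzf guga xiino
Hunk 2: at line 6 remove [mful] add [lla] -> 15 lines: lrmp xyfpl ijavt ekf jke pmg qxl lla kjzj mjao qazhv rsvz afzf guga xiino
Hunk 3: at line 8 remove [mjao,qazhv] add [kyvyq] -> 14 lines: lrmp xyfpl ijavt ekf jke pmg qxl lla kjzj kyvyq rsvz afzf guga xiino
Hunk 4: at line 9 remove [kyvyq] add [qchzo,ugjbh] -> 15 lines: lrmp xyfpl ijavt ekf jke pmg qxl lla kjzj qchzo ugjbh rsvz afzf guga xiino
Hunk 5: at line 1 remove [xyfpl,ijavt,ekf] add [drtrv,rkspg,azwj] -> 15 lines: lrmp drtrv rkspg azwj jke pmg qxl lla kjzj qchzo ugjbh rsvz afzf guga xiino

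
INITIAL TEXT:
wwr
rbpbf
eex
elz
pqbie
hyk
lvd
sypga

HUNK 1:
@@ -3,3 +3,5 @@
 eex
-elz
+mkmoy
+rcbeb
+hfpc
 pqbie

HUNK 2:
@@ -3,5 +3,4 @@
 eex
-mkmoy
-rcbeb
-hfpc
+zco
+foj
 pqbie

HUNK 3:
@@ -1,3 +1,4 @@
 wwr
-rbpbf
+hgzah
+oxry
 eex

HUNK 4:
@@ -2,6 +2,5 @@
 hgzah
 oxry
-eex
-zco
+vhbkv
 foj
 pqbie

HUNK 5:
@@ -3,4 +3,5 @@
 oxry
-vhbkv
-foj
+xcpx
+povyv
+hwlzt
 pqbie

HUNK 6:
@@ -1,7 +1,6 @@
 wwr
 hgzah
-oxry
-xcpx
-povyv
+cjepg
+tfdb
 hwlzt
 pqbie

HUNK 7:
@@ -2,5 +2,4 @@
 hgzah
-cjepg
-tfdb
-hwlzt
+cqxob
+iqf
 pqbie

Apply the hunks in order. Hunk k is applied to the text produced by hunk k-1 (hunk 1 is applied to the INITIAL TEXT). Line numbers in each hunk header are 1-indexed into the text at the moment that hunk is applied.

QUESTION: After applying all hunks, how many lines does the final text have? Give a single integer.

Answer: 8

Derivation:
Hunk 1: at line 3 remove [elz] add [mkmoy,rcbeb,hfpc] -> 10 lines: wwr rbpbf eex mkmoy rcbeb hfpc pqbie hyk lvd sypga
Hunk 2: at line 3 remove [mkmoy,rcbeb,hfpc] add [zco,foj] -> 9 lines: wwr rbpbf eex zco foj pqbie hyk lvd sypga
Hunk 3: at line 1 remove [rbpbf] add [hgzah,oxry] -> 10 lines: wwr hgzah oxry eex zco foj pqbie hyk lvd sypga
Hunk 4: at line 2 remove [eex,zco] add [vhbkv] -> 9 lines: wwr hgzah oxry vhbkv foj pqbie hyk lvd sypga
Hunk 5: at line 3 remove [vhbkv,foj] add [xcpx,povyv,hwlzt] -> 10 lines: wwr hgzah oxry xcpx povyv hwlzt pqbie hyk lvd sypga
Hunk 6: at line 1 remove [oxry,xcpx,povyv] add [cjepg,tfdb] -> 9 lines: wwr hgzah cjepg tfdb hwlzt pqbie hyk lvd sypga
Hunk 7: at line 2 remove [cjepg,tfdb,hwlzt] add [cqxob,iqf] -> 8 lines: wwr hgzah cqxob iqf pqbie hyk lvd sypga
Final line count: 8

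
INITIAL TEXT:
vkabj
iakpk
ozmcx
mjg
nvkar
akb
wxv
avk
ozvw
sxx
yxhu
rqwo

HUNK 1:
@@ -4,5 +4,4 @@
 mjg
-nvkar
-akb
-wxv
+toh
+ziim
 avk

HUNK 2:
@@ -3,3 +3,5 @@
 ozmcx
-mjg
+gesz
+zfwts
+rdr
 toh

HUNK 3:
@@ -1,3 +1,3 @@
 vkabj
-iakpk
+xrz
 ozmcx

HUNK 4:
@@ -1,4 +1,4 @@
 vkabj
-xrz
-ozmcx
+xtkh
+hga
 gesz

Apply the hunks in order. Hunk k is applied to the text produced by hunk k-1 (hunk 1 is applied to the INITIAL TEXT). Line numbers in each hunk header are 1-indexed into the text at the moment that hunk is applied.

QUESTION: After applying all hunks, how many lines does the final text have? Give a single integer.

Answer: 13

Derivation:
Hunk 1: at line 4 remove [nvkar,akb,wxv] add [toh,ziim] -> 11 lines: vkabj iakpk ozmcx mjg toh ziim avk ozvw sxx yxhu rqwo
Hunk 2: at line 3 remove [mjg] add [gesz,zfwts,rdr] -> 13 lines: vkabj iakpk ozmcx gesz zfwts rdr toh ziim avk ozvw sxx yxhu rqwo
Hunk 3: at line 1 remove [iakpk] add [xrz] -> 13 lines: vkabj xrz ozmcx gesz zfwts rdr toh ziim avk ozvw sxx yxhu rqwo
Hunk 4: at line 1 remove [xrz,ozmcx] add [xtkh,hga] -> 13 lines: vkabj xtkh hga gesz zfwts rdr toh ziim avk ozvw sxx yxhu rqwo
Final line count: 13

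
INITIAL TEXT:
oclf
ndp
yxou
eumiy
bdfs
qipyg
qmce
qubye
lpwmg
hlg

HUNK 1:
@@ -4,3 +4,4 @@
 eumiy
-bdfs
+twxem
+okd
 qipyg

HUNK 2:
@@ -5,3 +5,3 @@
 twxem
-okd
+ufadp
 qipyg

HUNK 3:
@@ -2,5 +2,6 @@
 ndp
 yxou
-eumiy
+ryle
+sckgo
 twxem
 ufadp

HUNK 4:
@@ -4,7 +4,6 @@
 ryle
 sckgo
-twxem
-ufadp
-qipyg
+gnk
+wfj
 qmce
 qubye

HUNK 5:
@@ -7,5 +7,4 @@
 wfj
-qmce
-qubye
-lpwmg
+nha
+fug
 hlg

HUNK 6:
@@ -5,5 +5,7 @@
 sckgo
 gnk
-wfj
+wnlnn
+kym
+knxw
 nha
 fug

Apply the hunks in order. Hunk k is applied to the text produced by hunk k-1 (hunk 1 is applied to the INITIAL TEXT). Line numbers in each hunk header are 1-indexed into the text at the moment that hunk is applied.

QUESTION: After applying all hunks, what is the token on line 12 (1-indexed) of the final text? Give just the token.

Hunk 1: at line 4 remove [bdfs] add [twxem,okd] -> 11 lines: oclf ndp yxou eumiy twxem okd qipyg qmce qubye lpwmg hlg
Hunk 2: at line 5 remove [okd] add [ufadp] -> 11 lines: oclf ndp yxou eumiy twxem ufadp qipyg qmce qubye lpwmg hlg
Hunk 3: at line 2 remove [eumiy] add [ryle,sckgo] -> 12 lines: oclf ndp yxou ryle sckgo twxem ufadp qipyg qmce qubye lpwmg hlg
Hunk 4: at line 4 remove [twxem,ufadp,qipyg] add [gnk,wfj] -> 11 lines: oclf ndp yxou ryle sckgo gnk wfj qmce qubye lpwmg hlg
Hunk 5: at line 7 remove [qmce,qubye,lpwmg] add [nha,fug] -> 10 lines: oclf ndp yxou ryle sckgo gnk wfj nha fug hlg
Hunk 6: at line 5 remove [wfj] add [wnlnn,kym,knxw] -> 12 lines: oclf ndp yxou ryle sckgo gnk wnlnn kym knxw nha fug hlg
Final line 12: hlg

Answer: hlg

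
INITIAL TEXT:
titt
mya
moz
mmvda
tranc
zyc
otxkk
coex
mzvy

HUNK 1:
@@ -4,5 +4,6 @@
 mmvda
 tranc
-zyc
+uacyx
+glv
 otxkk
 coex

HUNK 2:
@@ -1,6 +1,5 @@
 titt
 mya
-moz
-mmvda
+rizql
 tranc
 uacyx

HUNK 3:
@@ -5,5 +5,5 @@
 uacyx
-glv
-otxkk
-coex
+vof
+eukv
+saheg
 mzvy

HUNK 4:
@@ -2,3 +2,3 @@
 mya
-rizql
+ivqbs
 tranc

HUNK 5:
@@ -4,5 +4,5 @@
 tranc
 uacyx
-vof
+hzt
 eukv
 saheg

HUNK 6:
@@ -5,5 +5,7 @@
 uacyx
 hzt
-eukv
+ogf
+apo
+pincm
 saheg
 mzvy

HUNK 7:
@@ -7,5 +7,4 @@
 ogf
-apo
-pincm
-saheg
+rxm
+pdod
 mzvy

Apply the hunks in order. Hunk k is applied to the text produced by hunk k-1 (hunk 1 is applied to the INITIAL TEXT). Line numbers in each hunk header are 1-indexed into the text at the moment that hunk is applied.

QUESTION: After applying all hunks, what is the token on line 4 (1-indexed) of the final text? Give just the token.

Answer: tranc

Derivation:
Hunk 1: at line 4 remove [zyc] add [uacyx,glv] -> 10 lines: titt mya moz mmvda tranc uacyx glv otxkk coex mzvy
Hunk 2: at line 1 remove [moz,mmvda] add [rizql] -> 9 lines: titt mya rizql tranc uacyx glv otxkk coex mzvy
Hunk 3: at line 5 remove [glv,otxkk,coex] add [vof,eukv,saheg] -> 9 lines: titt mya rizql tranc uacyx vof eukv saheg mzvy
Hunk 4: at line 2 remove [rizql] add [ivqbs] -> 9 lines: titt mya ivqbs tranc uacyx vof eukv saheg mzvy
Hunk 5: at line 4 remove [vof] add [hzt] -> 9 lines: titt mya ivqbs tranc uacyx hzt eukv saheg mzvy
Hunk 6: at line 5 remove [eukv] add [ogf,apo,pincm] -> 11 lines: titt mya ivqbs tranc uacyx hzt ogf apo pincm saheg mzvy
Hunk 7: at line 7 remove [apo,pincm,saheg] add [rxm,pdod] -> 10 lines: titt mya ivqbs tranc uacyx hzt ogf rxm pdod mzvy
Final line 4: tranc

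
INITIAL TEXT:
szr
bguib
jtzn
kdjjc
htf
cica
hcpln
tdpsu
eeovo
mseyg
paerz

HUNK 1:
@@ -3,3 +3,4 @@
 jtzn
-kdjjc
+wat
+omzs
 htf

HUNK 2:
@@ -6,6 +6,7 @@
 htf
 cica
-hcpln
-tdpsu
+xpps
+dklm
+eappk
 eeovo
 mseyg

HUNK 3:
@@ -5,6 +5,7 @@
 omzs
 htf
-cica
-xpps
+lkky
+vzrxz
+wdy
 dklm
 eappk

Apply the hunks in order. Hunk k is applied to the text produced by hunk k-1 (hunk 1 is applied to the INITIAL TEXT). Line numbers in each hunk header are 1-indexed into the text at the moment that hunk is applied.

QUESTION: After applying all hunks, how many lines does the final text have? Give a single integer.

Hunk 1: at line 3 remove [kdjjc] add [wat,omzs] -> 12 lines: szr bguib jtzn wat omzs htf cica hcpln tdpsu eeovo mseyg paerz
Hunk 2: at line 6 remove [hcpln,tdpsu] add [xpps,dklm,eappk] -> 13 lines: szr bguib jtzn wat omzs htf cica xpps dklm eappk eeovo mseyg paerz
Hunk 3: at line 5 remove [cica,xpps] add [lkky,vzrxz,wdy] -> 14 lines: szr bguib jtzn wat omzs htf lkky vzrxz wdy dklm eappk eeovo mseyg paerz
Final line count: 14

Answer: 14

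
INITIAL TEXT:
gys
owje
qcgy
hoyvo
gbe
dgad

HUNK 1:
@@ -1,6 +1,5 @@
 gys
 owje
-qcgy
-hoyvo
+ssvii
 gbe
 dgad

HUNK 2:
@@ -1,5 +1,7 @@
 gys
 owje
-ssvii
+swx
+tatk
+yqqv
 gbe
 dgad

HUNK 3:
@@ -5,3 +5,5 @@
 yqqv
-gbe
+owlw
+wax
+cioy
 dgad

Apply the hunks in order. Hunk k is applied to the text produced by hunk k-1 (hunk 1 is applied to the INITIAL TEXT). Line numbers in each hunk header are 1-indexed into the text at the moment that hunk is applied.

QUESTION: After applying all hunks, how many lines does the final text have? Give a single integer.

Answer: 9

Derivation:
Hunk 1: at line 1 remove [qcgy,hoyvo] add [ssvii] -> 5 lines: gys owje ssvii gbe dgad
Hunk 2: at line 1 remove [ssvii] add [swx,tatk,yqqv] -> 7 lines: gys owje swx tatk yqqv gbe dgad
Hunk 3: at line 5 remove [gbe] add [owlw,wax,cioy] -> 9 lines: gys owje swx tatk yqqv owlw wax cioy dgad
Final line count: 9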